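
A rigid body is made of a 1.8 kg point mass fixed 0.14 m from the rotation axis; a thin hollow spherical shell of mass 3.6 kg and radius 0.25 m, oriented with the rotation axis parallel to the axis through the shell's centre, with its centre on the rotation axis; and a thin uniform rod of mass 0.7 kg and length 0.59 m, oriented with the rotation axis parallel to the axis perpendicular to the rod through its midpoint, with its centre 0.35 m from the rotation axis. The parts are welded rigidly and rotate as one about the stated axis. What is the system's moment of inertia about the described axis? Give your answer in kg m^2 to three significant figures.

Point mass: I_cm = 0; centre at d = 0.14 m, so the parallel axis theorem gives I = 0 + (1.8)(0.14)² = 0.03528 kg m^2.
Spherical shell: I_cm = (2/3)MR² = (2/3)(3.6)(0.25)² = 0.15 kg m^2; axis through the centre, so I = 0.15 kg m^2.
Thin rod: I_cm = (1/12)ML² = (1/12)(0.7)(0.59)² = 0.020306 kg m^2; centre at d = 0.35 m, so the parallel axis theorem gives I = 0.020306 + (0.7)(0.35)² = 0.10606 kg m^2.
Total I = 0.03528 + 0.15 + 0.10606 = 0.29134 kg m^2.

0.291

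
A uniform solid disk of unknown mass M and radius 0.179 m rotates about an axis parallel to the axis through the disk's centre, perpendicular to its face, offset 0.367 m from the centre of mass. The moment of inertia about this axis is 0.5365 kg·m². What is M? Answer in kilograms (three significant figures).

3.56

I = I_cm + Md² = (1/2)MR² + Md² = M·[0.5·(0.179)² + (0.367)²] = M·0.15071.
So M = 0.5365 / 0.15071 = 3.5598 kg.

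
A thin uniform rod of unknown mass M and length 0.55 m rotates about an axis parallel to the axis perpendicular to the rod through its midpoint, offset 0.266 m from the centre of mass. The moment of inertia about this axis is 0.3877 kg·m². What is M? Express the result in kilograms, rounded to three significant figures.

I = I_cm + Md² = (1/12)ML² + Md² = M·[0.0833333·(0.55)² + (0.266)²] = M·0.095964.
So M = 0.3877 / 0.095964 = 4.04 kg.

4.04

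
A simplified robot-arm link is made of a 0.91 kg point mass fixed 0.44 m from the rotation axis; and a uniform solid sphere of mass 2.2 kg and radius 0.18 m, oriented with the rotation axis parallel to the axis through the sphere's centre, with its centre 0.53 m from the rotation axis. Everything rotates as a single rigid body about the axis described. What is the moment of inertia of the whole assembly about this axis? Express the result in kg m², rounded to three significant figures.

0.823

Point mass: I_cm = 0; centre at d = 0.44 m, so the parallel axis theorem gives I = 0 + (0.91)(0.44)² = 0.17618 kg m².
Solid sphere: I_cm = (2/5)MR² = (2/5)(2.2)(0.18)² = 0.028512 kg m²; centre at d = 0.53 m, so the parallel axis theorem gives I = 0.028512 + (2.2)(0.53)² = 0.64649 kg m².
Total I = 0.17618 + 0.64649 = 0.82267 kg m².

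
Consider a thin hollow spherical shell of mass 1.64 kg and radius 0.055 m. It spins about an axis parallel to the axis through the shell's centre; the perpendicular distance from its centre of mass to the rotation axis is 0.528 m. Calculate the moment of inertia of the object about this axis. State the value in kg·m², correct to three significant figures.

I_cm = (2/3)MR² = (2/3)(1.64)(0.055)² = 0.0033073 kg·m²; centre at d = 0.528 m, so the parallel axis theorem gives I = 0.0033073 + (1.64)(0.528)² = 0.46051 kg·m².

0.461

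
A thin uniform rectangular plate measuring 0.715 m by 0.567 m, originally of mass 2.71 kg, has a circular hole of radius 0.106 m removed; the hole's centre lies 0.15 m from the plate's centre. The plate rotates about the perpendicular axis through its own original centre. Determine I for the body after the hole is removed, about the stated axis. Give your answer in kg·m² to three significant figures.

Unpierced body about its centre: I₀ = (1/12)M(a²+b²) = (1/12)(2.71)[(0.715)² + (0.567)²] = 0.18805 kg·m².
The removed disk has mass m = M·πr²/(ab) = (2.71)·π(0.106)²/(0.715·0.567) = 0.23596 kg (same uniform areal density).
Its moment of inertia about the rotation axis (parallel-axis theorem): I_hole = (1/2)mr² + md² = (1/2)(0.23596)(0.106)² + (0.23596)(0.15)² = 0.0066348 kg·m².
Treating the hole as negative mass, I = I₀ − I_hole = 0.18805 − 0.0066348 = 0.18142 kg·m².

0.181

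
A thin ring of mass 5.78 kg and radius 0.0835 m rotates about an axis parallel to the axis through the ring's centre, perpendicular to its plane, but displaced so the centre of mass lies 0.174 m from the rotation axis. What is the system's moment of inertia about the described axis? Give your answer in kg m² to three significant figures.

I_cm = MR² = (5.78)(0.0835)² = 0.0403 kg m²; centre at d = 0.174 m, so I = I_cm + Md² gives I = 0.0403 + (5.78)(0.174)² = 0.21529 kg m².

0.215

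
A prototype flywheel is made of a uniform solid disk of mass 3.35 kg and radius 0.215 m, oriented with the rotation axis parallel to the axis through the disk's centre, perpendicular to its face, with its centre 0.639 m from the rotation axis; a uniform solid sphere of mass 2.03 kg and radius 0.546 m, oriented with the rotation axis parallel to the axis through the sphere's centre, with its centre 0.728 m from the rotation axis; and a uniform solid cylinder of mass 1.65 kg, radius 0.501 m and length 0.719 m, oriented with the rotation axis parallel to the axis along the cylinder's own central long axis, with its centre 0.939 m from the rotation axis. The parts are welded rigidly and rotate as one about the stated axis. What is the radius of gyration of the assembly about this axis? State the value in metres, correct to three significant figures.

Solid disk: I_cm = (1/2)MR² = (1/2)(3.35)(0.215)² = 0.077427 kg·m²; centre at d = 0.639 m, so the parallel axis theorem gives I = 0.077427 + (3.35)(0.639)² = 1.4453 kg·m².
Solid sphere: I_cm = (2/5)MR² = (2/5)(2.03)(0.546)² = 0.24207 kg·m²; centre at d = 0.728 m, so the parallel axis theorem gives I = 0.24207 + (2.03)(0.728)² = 1.3179 kg·m².
Solid cylinder: I_cm = (1/2)MR² = (1/2)(1.65)(0.501)² = 0.20708 kg·m²; centre at d = 0.939 m, so the parallel axis theorem gives I = 0.20708 + (1.65)(0.939)² = 1.6619 kg·m².
Total I = 4.4252 kg·m²; total mass M = 7.03 kg.
k = √(I/M) = √(4.4252/7.03) = 0.79339 m.

0.793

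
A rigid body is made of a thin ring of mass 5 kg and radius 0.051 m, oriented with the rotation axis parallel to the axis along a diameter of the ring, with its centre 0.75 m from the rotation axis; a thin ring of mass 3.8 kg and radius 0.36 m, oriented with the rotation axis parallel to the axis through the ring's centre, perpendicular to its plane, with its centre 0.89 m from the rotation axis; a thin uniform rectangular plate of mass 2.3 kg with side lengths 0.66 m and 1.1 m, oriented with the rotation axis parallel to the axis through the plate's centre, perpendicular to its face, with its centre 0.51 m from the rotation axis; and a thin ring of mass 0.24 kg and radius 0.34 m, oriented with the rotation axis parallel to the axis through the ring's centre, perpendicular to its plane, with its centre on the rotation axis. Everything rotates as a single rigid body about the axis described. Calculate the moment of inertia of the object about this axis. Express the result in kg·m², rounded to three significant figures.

7.26

Thin ring: I_cm = (1/2)MR² = (1/2)(5)(0.051)² = 0.0065025 kg·m²; centre at d = 0.75 m, so I = I_cm + Md² gives I = 0.0065025 + (5)(0.75)² = 2.819 kg·m².
Thin ring: I_cm = MR² = (3.8)(0.36)² = 0.49248 kg·m²; centre at d = 0.89 m, so I = I_cm + Md² gives I = 0.49248 + (3.8)(0.89)² = 3.5025 kg·m².
Rectangular plate: I_cm = (1/12)M(a²+b²) = (1/12)(2.3)[(0.66)² + (1.1)²] = 0.31541 kg·m²; centre at d = 0.51 m, so I = I_cm + Md² gives I = 0.31541 + (2.3)(0.51)² = 0.91364 kg·m².
Thin ring: I_cm = MR² = (0.24)(0.34)² = 0.027744 kg·m²; axis through the centre, so I = 0.027744 kg·m².
Total I = 2.819 + 3.5025 + 0.91364 + 0.027744 = 7.2628 kg·m².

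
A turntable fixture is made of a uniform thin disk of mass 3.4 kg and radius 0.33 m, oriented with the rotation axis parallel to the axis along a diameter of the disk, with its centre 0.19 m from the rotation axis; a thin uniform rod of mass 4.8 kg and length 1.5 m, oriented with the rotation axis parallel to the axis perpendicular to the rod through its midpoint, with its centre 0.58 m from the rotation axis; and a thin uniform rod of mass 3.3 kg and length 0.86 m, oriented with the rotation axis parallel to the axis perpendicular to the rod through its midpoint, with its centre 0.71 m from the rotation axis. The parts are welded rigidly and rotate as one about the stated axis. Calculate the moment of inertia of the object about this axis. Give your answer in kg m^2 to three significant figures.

Thin disk: I_cm = (1/4)MR² = (1/4)(3.4)(0.33)² = 0.092565 kg m^2; centre at d = 0.19 m, so the parallel axis theorem gives I = 0.092565 + (3.4)(0.19)² = 0.21531 kg m^2.
Thin rod: I_cm = (1/12)ML² = (1/12)(4.8)(1.5)² = 0.9 kg m^2; centre at d = 0.58 m, so the parallel axis theorem gives I = 0.9 + (4.8)(0.58)² = 2.5147 kg m^2.
Thin rod: I_cm = (1/12)ML² = (1/12)(3.3)(0.86)² = 0.20339 kg m^2; centre at d = 0.71 m, so the parallel axis theorem gives I = 0.20339 + (3.3)(0.71)² = 1.8669 kg m^2.
Total I = 0.21531 + 2.5147 + 1.8669 = 4.5969 kg m^2.

4.60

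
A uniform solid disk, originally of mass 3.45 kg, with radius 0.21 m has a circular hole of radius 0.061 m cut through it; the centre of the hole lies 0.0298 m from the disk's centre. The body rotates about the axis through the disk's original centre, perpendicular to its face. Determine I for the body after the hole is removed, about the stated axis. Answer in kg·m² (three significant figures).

Unpierced body about its centre: I₀ = (1/2)MR² = (1/2)(3.45)(0.21)² = 0.076072 kg·m².
The removed disk has mass m = M·(r/R)² = (3.45)(0.061/0.21)² = 0.2911 kg (same uniform areal density).
Its moment of inertia about the rotation axis (parallel-axis theorem): I_hole = (1/2)mr² + md² = (1/2)(0.2911)(0.061)² + (0.2911)(0.0298)² = 0.0008001 kg·m².
Treating the hole as negative mass, I = I₀ − I_hole = 0.076072 − 0.0008001 = 0.075272 kg·m².

0.0753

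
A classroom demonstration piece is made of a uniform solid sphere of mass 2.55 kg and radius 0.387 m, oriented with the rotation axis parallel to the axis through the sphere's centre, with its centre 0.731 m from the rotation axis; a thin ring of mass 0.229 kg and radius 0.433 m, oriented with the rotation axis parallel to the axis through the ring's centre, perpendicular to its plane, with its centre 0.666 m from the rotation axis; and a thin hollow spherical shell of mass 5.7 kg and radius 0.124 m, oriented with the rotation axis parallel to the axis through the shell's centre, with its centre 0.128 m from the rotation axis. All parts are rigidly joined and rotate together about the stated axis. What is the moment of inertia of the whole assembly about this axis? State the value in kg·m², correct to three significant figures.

Solid sphere: I_cm = (2/5)MR² = (2/5)(2.55)(0.387)² = 0.15276 kg·m²; centre at d = 0.731 m, so the parallel axis theorem gives I = 0.15276 + (2.55)(0.731)² = 1.5154 kg·m².
Thin ring: I_cm = MR² = (0.229)(0.433)² = 0.042935 kg·m²; centre at d = 0.666 m, so the parallel axis theorem gives I = 0.042935 + (0.229)(0.666)² = 0.14451 kg·m².
Spherical shell: I_cm = (2/3)MR² = (2/3)(5.7)(0.124)² = 0.058429 kg·m²; centre at d = 0.128 m, so the parallel axis theorem gives I = 0.058429 + (5.7)(0.128)² = 0.15182 kg·m².
Total I = 1.5154 + 0.14451 + 0.15182 = 1.8117 kg·m².

1.81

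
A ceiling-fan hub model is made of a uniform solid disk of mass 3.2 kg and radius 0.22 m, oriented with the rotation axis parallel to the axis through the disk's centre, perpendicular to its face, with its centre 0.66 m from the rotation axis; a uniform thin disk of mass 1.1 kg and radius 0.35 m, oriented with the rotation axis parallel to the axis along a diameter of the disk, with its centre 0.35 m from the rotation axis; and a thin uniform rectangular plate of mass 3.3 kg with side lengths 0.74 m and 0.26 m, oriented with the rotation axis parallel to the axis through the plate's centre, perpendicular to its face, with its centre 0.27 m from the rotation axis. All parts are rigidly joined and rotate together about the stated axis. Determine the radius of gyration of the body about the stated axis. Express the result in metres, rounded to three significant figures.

Solid disk: I_cm = (1/2)MR² = (1/2)(3.2)(0.22)² = 0.07744 kg m²; centre at d = 0.66 m, so I = I_cm + Md² gives I = 0.07744 + (3.2)(0.66)² = 1.4714 kg m².
Thin disk: I_cm = (1/4)MR² = (1/4)(1.1)(0.35)² = 0.033687 kg m²; centre at d = 0.35 m, so I = I_cm + Md² gives I = 0.033687 + (1.1)(0.35)² = 0.16844 kg m².
Rectangular plate: I_cm = (1/12)M(a²+b²) = (1/12)(3.3)[(0.74)² + (0.26)²] = 0.16918 kg m²; centre at d = 0.27 m, so I = I_cm + Md² gives I = 0.16918 + (3.3)(0.27)² = 0.40975 kg m².
Total I = 2.0495 kg m²; total mass M = 7.6 kg.
k = √(I/M) = √(2.0495/7.6) = 0.5193 m.

0.519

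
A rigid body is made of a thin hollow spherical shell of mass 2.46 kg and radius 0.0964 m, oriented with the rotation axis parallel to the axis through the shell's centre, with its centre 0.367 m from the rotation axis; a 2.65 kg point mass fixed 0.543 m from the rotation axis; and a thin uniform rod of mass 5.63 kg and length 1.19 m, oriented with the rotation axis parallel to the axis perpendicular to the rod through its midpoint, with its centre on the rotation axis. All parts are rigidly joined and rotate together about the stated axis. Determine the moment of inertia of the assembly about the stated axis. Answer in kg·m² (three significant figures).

1.79

Spherical shell: I_cm = (2/3)MR² = (2/3)(2.46)(0.0964)² = 0.01524 kg·m²; centre at d = 0.367 m, so I = I_cm + Md² gives I = 0.01524 + (2.46)(0.367)² = 0.34658 kg·m².
Point mass: I_cm = 0; centre at d = 0.543 m, so I = I_cm + Md² gives I = 0 + (2.65)(0.543)² = 0.78135 kg·m².
Thin rod: I_cm = (1/12)ML² = (1/12)(5.63)(1.19)² = 0.66439 kg·m²; axis through the centre, so I = 0.66439 kg·m².
Total I = 0.34658 + 0.78135 + 0.66439 = 1.7923 kg·m².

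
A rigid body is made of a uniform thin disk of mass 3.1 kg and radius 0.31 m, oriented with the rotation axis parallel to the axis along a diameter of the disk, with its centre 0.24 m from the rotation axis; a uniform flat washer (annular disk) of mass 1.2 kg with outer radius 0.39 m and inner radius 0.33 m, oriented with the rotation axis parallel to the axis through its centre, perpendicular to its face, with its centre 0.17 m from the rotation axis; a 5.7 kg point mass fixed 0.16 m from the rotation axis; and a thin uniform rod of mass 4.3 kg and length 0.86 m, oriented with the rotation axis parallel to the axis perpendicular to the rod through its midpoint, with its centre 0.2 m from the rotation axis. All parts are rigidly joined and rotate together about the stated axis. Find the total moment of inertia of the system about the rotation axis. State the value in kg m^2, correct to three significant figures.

Thin disk: I_cm = (1/4)MR² = (1/4)(3.1)(0.31)² = 0.074478 kg m^2; centre at d = 0.24 m, so I = I_cm + Md² gives I = 0.074478 + (3.1)(0.24)² = 0.25304 kg m^2.
Annular disk: I_cm = (1/2)M(R²+r²) = (1/2)(1.2)[(0.39)² + (0.33)²] = 0.1566 kg m^2; centre at d = 0.17 m, so I = I_cm + Md² gives I = 0.1566 + (1.2)(0.17)² = 0.19128 kg m^2.
Point mass: I_cm = 0; centre at d = 0.16 m, so I = I_cm + Md² gives I = 0 + (5.7)(0.16)² = 0.14592 kg m^2.
Thin rod: I_cm = (1/12)ML² = (1/12)(4.3)(0.86)² = 0.26502 kg m^2; centre at d = 0.2 m, so I = I_cm + Md² gives I = 0.26502 + (4.3)(0.2)² = 0.43702 kg m^2.
Total I = 0.25304 + 0.19128 + 0.14592 + 0.43702 = 1.0273 kg m^2.

1.03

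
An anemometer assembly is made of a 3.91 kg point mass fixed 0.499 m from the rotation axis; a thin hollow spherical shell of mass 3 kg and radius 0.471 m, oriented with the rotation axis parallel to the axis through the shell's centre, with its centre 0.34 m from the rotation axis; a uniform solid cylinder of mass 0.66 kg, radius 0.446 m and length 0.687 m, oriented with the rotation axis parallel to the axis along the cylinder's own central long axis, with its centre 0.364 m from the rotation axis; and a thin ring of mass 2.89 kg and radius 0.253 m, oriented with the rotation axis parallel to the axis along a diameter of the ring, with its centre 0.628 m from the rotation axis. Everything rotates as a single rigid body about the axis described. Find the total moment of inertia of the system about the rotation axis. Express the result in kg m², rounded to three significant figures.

3.15

Point mass: I_cm = 0; centre at d = 0.499 m, so I = I_cm + Md² gives I = 0 + (3.91)(0.499)² = 0.97359 kg m².
Spherical shell: I_cm = (2/3)MR² = (2/3)(3)(0.471)² = 0.44368 kg m²; centre at d = 0.34 m, so I = I_cm + Md² gives I = 0.44368 + (3)(0.34)² = 0.79048 kg m².
Solid cylinder: I_cm = (1/2)MR² = (1/2)(0.66)(0.446)² = 0.065642 kg m²; centre at d = 0.364 m, so I = I_cm + Md² gives I = 0.065642 + (0.66)(0.364)² = 0.15309 kg m².
Thin ring: I_cm = (1/2)MR² = (1/2)(2.89)(0.253)² = 0.092493 kg m²; centre at d = 0.628 m, so I = I_cm + Md² gives I = 0.092493 + (2.89)(0.628)² = 1.2323 kg m².
Total I = 0.97359 + 0.79048 + 0.15309 + 1.2323 = 3.1494 kg m².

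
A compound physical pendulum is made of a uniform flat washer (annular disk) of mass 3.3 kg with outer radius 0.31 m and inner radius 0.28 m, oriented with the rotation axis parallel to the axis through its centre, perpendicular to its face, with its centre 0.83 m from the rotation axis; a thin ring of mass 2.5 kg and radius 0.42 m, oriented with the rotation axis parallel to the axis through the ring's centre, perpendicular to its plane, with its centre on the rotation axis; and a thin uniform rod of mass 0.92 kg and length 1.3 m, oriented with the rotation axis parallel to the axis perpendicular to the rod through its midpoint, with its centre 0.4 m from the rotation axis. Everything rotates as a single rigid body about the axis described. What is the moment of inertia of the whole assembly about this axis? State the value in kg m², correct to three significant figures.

Annular disk: I_cm = (1/2)M(R²+r²) = (1/2)(3.3)[(0.31)² + (0.28)²] = 0.28792 kg m²; centre at d = 0.83 m, so I = I_cm + Md² gives I = 0.28792 + (3.3)(0.83)² = 2.5613 kg m².
Thin ring: I_cm = MR² = (2.5)(0.42)² = 0.441 kg m²; axis through the centre, so I = 0.441 kg m².
Thin rod: I_cm = (1/12)ML² = (1/12)(0.92)(1.3)² = 0.12957 kg m²; centre at d = 0.4 m, so I = I_cm + Md² gives I = 0.12957 + (0.92)(0.4)² = 0.27677 kg m².
Total I = 2.5613 + 0.441 + 0.27677 = 3.2791 kg m².

3.28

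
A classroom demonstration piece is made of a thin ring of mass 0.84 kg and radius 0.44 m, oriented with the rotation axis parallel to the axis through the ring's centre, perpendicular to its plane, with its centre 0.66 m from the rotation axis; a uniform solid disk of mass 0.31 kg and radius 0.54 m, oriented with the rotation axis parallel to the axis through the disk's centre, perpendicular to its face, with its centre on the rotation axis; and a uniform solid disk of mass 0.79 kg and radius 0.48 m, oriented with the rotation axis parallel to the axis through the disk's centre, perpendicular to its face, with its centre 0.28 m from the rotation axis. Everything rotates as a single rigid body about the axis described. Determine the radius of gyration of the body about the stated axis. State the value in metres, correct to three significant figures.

Thin ring: I_cm = MR² = (0.84)(0.44)² = 0.16262 kg m^2; centre at d = 0.66 m, so I = I_cm + Md² gives I = 0.16262 + (0.84)(0.66)² = 0.52853 kg m^2.
Solid disk: I_cm = (1/2)MR² = (1/2)(0.31)(0.54)² = 0.045198 kg m^2; axis through the centre, so I = 0.045198 kg m^2.
Solid disk: I_cm = (1/2)MR² = (1/2)(0.79)(0.48)² = 0.091008 kg m^2; centre at d = 0.28 m, so I = I_cm + Md² gives I = 0.091008 + (0.79)(0.28)² = 0.15294 kg m^2.
Total I = 0.72667 kg m^2; total mass M = 1.94 kg.
k = √(I/M) = √(0.72667/1.94) = 0.61202 m.

0.612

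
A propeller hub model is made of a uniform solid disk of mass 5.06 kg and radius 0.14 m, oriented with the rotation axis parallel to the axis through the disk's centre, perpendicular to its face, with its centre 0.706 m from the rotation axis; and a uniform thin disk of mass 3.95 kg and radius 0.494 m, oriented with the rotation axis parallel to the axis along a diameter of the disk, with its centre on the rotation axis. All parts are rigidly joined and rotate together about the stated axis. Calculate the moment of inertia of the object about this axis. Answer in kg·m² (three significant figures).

2.81

Solid disk: I_cm = (1/2)MR² = (1/2)(5.06)(0.14)² = 0.049588 kg·m²; centre at d = 0.706 m, so I = I_cm + Md² gives I = 0.049588 + (5.06)(0.706)² = 2.5717 kg·m².
Thin disk: I_cm = (1/4)MR² = (1/4)(3.95)(0.494)² = 0.24099 kg·m²; axis through the centre, so I = 0.24099 kg·m².
Total I = 2.5717 + 0.24099 = 2.8127 kg·m².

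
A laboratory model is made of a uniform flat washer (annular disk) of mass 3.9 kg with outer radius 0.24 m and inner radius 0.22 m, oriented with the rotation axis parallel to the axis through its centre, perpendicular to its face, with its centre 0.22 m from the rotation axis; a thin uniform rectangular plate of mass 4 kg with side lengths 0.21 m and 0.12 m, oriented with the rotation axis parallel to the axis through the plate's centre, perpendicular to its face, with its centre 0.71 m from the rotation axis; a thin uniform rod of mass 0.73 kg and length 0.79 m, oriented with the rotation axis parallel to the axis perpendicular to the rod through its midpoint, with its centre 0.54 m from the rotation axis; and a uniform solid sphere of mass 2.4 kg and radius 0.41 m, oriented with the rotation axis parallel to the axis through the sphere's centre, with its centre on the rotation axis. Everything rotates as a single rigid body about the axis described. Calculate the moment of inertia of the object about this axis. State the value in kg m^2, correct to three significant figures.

2.84

Annular disk: I_cm = (1/2)M(R²+r²) = (1/2)(3.9)[(0.24)² + (0.22)²] = 0.2067 kg m^2; centre at d = 0.22 m, so the parallel axis theorem gives I = 0.2067 + (3.9)(0.22)² = 0.39546 kg m^2.
Rectangular plate: I_cm = (1/12)M(a²+b²) = (1/12)(4)[(0.21)² + (0.12)²] = 0.0195 kg m^2; centre at d = 0.71 m, so the parallel axis theorem gives I = 0.0195 + (4)(0.71)² = 2.0359 kg m^2.
Thin rod: I_cm = (1/12)ML² = (1/12)(0.73)(0.79)² = 0.037966 kg m^2; centre at d = 0.54 m, so the parallel axis theorem gives I = 0.037966 + (0.73)(0.54)² = 0.25083 kg m^2.
Solid sphere: I_cm = (2/5)MR² = (2/5)(2.4)(0.41)² = 0.16138 kg m^2; axis through the centre, so I = 0.16138 kg m^2.
Total I = 0.39546 + 2.0359 + 0.25083 + 0.16138 = 2.8436 kg m^2.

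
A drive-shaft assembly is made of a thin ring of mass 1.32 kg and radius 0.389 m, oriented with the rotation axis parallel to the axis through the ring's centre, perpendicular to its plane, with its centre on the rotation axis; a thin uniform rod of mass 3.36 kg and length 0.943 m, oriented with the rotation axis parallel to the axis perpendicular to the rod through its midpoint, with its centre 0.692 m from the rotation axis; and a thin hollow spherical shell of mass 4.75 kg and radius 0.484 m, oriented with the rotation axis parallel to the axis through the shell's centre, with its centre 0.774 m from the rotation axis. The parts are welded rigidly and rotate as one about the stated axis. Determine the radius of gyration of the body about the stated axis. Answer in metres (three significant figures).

0.774

Thin ring: I_cm = MR² = (1.32)(0.389)² = 0.19974 kg m^2; axis through the centre, so I = 0.19974 kg m^2.
Thin rod: I_cm = (1/12)ML² = (1/12)(3.36)(0.943)² = 0.24899 kg m^2; centre at d = 0.692 m, so the parallel axis theorem gives I = 0.24899 + (3.36)(0.692)² = 1.858 kg m^2.
Spherical shell: I_cm = (2/3)MR² = (2/3)(4.75)(0.484)² = 0.74181 kg m^2; centre at d = 0.774 m, so the parallel axis theorem gives I = 0.74181 + (4.75)(0.774)² = 3.5874 kg m^2.
Total I = 5.6451 kg m^2; total mass M = 9.43 kg.
k = √(I/M) = √(5.6451/9.43) = 0.77372 m.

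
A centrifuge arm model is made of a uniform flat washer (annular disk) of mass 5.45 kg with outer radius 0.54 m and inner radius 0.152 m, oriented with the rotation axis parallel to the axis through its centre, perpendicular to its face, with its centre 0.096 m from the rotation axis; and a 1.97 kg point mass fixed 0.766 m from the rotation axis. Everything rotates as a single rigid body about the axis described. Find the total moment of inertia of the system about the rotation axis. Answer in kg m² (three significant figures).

2.06

Annular disk: I_cm = (1/2)M(R²+r²) = (1/2)(5.45)[(0.54)² + (0.152)²] = 0.85757 kg m²; centre at d = 0.096 m, so the parallel axis theorem gives I = 0.85757 + (5.45)(0.096)² = 0.9078 kg m².
Point mass: I_cm = 0; centre at d = 0.766 m, so the parallel axis theorem gives I = 0 + (1.97)(0.766)² = 1.1559 kg m².
Total I = 0.9078 + 1.1559 = 2.0637 kg m².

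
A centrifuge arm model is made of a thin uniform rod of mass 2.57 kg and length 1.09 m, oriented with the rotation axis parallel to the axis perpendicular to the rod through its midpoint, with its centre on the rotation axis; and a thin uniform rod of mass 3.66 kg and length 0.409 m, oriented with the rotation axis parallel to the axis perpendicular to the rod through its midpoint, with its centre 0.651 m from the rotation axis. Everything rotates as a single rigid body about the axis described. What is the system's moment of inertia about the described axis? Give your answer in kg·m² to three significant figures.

Thin rod: I_cm = (1/12)ML² = (1/12)(2.57)(1.09)² = 0.25445 kg·m²; axis through the centre, so I = 0.25445 kg·m².
Thin rod: I_cm = (1/12)ML² = (1/12)(3.66)(0.409)² = 0.051021 kg·m²; centre at d = 0.651 m, so I = I_cm + Md² gives I = 0.051021 + (3.66)(0.651)² = 1.6021 kg·m².
Total I = 0.25445 + 1.6021 = 1.8566 kg·m².

1.86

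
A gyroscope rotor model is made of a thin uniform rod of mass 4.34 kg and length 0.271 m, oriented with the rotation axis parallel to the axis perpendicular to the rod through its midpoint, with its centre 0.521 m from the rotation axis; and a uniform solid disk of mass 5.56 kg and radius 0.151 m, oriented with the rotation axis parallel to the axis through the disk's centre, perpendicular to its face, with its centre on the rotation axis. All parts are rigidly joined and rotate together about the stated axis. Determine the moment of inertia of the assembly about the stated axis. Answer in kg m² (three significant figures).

1.27

Thin rod: I_cm = (1/12)ML² = (1/12)(4.34)(0.271)² = 0.026561 kg m²; centre at d = 0.521 m, so I = I_cm + Md² gives I = 0.026561 + (4.34)(0.521)² = 1.2046 kg m².
Solid disk: I_cm = (1/2)MR² = (1/2)(5.56)(0.151)² = 0.063387 kg m²; axis through the centre, so I = 0.063387 kg m².
Total I = 1.2046 + 0.063387 = 1.268 kg m².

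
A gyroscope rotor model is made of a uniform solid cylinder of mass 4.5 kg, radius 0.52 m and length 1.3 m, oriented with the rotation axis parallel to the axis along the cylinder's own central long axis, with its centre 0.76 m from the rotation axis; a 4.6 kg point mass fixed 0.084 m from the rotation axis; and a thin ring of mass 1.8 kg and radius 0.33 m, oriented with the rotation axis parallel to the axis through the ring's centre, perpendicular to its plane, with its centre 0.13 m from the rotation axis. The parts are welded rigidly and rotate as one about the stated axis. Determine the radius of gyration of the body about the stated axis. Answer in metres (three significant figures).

Solid cylinder: I_cm = (1/2)MR² = (1/2)(4.5)(0.52)² = 0.6084 kg·m²; centre at d = 0.76 m, so the parallel axis theorem gives I = 0.6084 + (4.5)(0.76)² = 3.2076 kg·m².
Point mass: I_cm = 0; centre at d = 0.084 m, so the parallel axis theorem gives I = 0 + (4.6)(0.084)² = 0.032458 kg·m².
Thin ring: I_cm = MR² = (1.8)(0.33)² = 0.19602 kg·m²; centre at d = 0.13 m, so the parallel axis theorem gives I = 0.19602 + (1.8)(0.13)² = 0.22644 kg·m².
Total I = 3.4665 kg·m²; total mass M = 10.9 kg.
k = √(I/M) = √(3.4665/10.9) = 0.56394 m.

0.564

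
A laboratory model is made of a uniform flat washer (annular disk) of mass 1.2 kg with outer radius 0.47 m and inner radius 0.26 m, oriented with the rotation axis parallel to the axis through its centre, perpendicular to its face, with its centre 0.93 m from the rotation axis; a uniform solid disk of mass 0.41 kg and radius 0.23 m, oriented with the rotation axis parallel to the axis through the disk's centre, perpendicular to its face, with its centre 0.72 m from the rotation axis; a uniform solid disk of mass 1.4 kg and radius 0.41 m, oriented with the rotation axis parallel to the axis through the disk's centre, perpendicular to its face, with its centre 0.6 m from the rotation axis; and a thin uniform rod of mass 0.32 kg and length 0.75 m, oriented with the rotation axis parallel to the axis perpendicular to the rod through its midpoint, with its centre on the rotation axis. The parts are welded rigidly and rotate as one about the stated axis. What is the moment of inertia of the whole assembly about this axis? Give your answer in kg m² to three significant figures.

Annular disk: I_cm = (1/2)M(R²+r²) = (1/2)(1.2)[(0.47)² + (0.26)²] = 0.1731 kg m²; centre at d = 0.93 m, so I = I_cm + Md² gives I = 0.1731 + (1.2)(0.93)² = 1.211 kg m².
Solid disk: I_cm = (1/2)MR² = (1/2)(0.41)(0.23)² = 0.010844 kg m²; centre at d = 0.72 m, so I = I_cm + Md² gives I = 0.010844 + (0.41)(0.72)² = 0.22339 kg m².
Solid disk: I_cm = (1/2)MR² = (1/2)(1.4)(0.41)² = 0.11767 kg m²; centre at d = 0.6 m, so I = I_cm + Md² gives I = 0.11767 + (1.4)(0.6)² = 0.62167 kg m².
Thin rod: I_cm = (1/12)ML² = (1/12)(0.32)(0.75)² = 0.015 kg m²; axis through the centre, so I = 0.015 kg m².
Total I = 1.211 + 0.22339 + 0.62167 + 0.015 = 2.071 kg m².

2.07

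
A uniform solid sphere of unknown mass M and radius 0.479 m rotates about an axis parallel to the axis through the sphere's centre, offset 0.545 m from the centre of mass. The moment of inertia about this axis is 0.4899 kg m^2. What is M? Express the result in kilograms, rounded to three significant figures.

1.26

I = I_cm + Md² = (2/5)MR² + Md² = M·[0.4·(0.479)² + (0.545)²] = M·0.3888.
So M = 0.4899 / 0.3888 = 1.26 kg.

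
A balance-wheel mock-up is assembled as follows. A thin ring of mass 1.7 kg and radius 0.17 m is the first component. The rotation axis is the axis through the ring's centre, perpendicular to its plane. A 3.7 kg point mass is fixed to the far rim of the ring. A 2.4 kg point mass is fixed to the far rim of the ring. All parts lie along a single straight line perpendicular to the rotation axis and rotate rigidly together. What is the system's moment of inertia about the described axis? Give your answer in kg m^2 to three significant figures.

0.225

Thin ring: I_cm = MR² = (1.7)(0.17)² = 0.04913 kg m^2; axis through the centre, so I = 0.04913 kg m^2.
Point mass: I_cm = 0; centre at d = 0.17 m, so I = I_cm + Md² gives I = 0 + (3.7)(0.17)² = 0.10693 kg m^2.
Point mass: I_cm = 0; centre at d = 0.17 m, so I = I_cm + Md² gives I = 0 + (2.4)(0.17)² = 0.06936 kg m^2.
Total I = 0.04913 + 0.10693 + 0.06936 = 0.22542 kg m^2.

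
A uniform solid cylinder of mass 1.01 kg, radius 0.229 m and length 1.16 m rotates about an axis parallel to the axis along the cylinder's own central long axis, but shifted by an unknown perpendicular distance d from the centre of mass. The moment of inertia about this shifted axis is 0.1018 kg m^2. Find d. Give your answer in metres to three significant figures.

0.273

About the centre-of-mass axis, I_cm = (1/2)MR² = (1/2)(1.01)(0.229)² = 0.026483 kg m^2.
Parallel axis theorem: I = I_cm + Md², so Md² = 0.1018 − 0.026483 = 0.075317 kg m^2.
d = √(0.075317 / 1.01) = 0.27308 m.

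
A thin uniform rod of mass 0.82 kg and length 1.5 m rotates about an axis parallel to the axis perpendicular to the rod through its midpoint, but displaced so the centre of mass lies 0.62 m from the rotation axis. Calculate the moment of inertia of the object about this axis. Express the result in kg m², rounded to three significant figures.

I_cm = (1/12)ML² = (1/12)(0.82)(1.5)² = 0.15375 kg m²; centre at d = 0.62 m, so I = I_cm + Md² gives I = 0.15375 + (0.82)(0.62)² = 0.46896 kg m².

0.469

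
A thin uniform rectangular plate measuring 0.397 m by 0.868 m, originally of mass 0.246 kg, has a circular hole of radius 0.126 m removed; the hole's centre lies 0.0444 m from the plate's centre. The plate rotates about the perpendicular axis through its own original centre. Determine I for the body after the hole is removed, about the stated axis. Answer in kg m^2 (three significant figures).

0.0183

Unpierced body about its centre: I₀ = (1/12)M(a²+b²) = (1/12)(0.246)[(0.397)² + (0.868)²] = 0.018676 kg m^2.
The removed disk has mass m = M·πr²/(ab) = (0.246)·π(0.126)²/(0.397·0.868) = 0.035605 kg (same uniform areal density).
Its moment of inertia about the rotation axis (parallel-axis theorem): I_hole = (1/2)mr² + md² = (1/2)(0.035605)(0.126)² + (0.035605)(0.0444)² = 0.00035283 kg m^2.
Treating the hole as negative mass, I = I₀ − I_hole = 0.018676 − 0.00035283 = 0.018323 kg m^2.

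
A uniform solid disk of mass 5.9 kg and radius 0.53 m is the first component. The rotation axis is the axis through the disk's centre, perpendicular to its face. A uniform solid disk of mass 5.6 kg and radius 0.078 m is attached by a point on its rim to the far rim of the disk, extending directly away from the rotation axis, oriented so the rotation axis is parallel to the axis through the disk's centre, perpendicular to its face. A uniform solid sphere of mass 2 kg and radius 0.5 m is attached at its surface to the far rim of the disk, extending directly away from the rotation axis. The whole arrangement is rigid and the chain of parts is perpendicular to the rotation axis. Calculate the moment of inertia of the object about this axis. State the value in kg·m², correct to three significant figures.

Solid disk: I_cm = (1/2)MR² = (1/2)(5.9)(0.53)² = 0.82866 kg·m²; axis through the centre, so I = 0.82866 kg·m².
Solid disk: I_cm = (1/2)MR² = (1/2)(5.6)(0.078)² = 0.017035 kg·m²; centre at d = 0.53 + 0.078 = 0.608 m, so the parallel axis theorem gives I = 0.017035 + (5.6)(0.608)² = 2.0872 kg·m².
Solid sphere: I_cm = (2/5)MR² = (2/5)(2)(0.5)² = 0.2 kg·m²; centre at d = 0.53 + 0.078 + 0.078 + 0.5 = 1.186 m, so the parallel axis theorem gives I = 0.2 + (2)(1.186)² = 3.0132 kg·m².
Total I = 0.82866 + 2.0872 + 3.0132 = 5.929 kg·m².

5.93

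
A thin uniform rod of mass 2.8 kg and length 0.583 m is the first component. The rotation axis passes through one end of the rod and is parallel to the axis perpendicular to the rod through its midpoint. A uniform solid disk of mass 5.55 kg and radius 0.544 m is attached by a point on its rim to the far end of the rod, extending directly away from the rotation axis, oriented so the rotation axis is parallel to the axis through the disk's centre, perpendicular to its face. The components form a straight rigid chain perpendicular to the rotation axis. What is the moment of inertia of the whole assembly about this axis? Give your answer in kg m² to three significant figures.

8.19

Thin rod: I_cm = (1/12)ML² = (1/12)(2.8)(0.583)² = 0.079307 kg m²; centre at d = 0.2915 m, so I = I_cm + Md² gives I = 0.079307 + (2.8)(0.2915)² = 0.31723 kg m².
Solid disk: I_cm = (1/2)MR² = (1/2)(5.55)(0.544)² = 0.82122 kg m²; centre at d = 0.2915 + 0.2915 + 0.544 = 1.127 m, so I = I_cm + Md² gives I = 0.82122 + (5.55)(1.127)² = 7.8704 kg m².
Total I = 0.31723 + 7.8704 = 8.1877 kg m².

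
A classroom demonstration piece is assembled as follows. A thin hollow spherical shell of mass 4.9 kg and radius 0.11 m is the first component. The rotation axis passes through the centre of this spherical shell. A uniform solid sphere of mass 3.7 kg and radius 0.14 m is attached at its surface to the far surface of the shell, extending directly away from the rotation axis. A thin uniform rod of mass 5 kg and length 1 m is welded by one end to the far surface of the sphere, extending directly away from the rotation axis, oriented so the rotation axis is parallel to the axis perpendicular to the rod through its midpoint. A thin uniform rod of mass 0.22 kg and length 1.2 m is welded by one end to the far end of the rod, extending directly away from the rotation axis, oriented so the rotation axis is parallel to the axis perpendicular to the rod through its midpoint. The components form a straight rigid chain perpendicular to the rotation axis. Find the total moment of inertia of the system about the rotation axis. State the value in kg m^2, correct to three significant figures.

5.57

Spherical shell: I_cm = (2/3)MR² = (2/3)(4.9)(0.11)² = 0.039527 kg m^2; axis through the centre, so I = 0.039527 kg m^2.
Solid sphere: I_cm = (2/5)MR² = (2/5)(3.7)(0.14)² = 0.029008 kg m^2; centre at d = 0.11 + 0.14 = 0.25 m, so the parallel axis theorem gives I = 0.029008 + (3.7)(0.25)² = 0.26026 kg m^2.
Thin rod: I_cm = (1/12)ML² = (1/12)(5)(1)² = 0.41667 kg m^2; centre at d = 0.11 + 0.14 + 0.14 + 0.5 = 0.89 m, so the parallel axis theorem gives I = 0.41667 + (5)(0.89)² = 4.3772 kg m^2.
Thin rod: I_cm = (1/12)ML² = (1/12)(0.22)(1.2)² = 0.0264 kg m^2; centre at d = 0.11 + 0.14 + 0.14 + 0.5 + 0.5 + 0.6 = 1.99 m, so the parallel axis theorem gives I = 0.0264 + (0.22)(1.99)² = 0.89762 kg m^2.
Total I = 0.039527 + 0.26026 + 4.3772 + 0.89762 = 5.5746 kg m^2.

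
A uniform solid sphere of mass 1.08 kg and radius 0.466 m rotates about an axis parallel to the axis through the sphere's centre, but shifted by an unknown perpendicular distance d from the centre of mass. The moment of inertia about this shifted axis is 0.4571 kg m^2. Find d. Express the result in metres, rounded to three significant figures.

About the centre-of-mass axis, I_cm = (2/5)MR² = (2/5)(1.08)(0.466)² = 0.093811 kg m^2.
Parallel axis theorem: I = I_cm + Md², so Md² = 0.4571 − 0.093811 = 0.36329 kg m^2.
d = √(0.36329 / 1.08) = 0.57998 m.

0.580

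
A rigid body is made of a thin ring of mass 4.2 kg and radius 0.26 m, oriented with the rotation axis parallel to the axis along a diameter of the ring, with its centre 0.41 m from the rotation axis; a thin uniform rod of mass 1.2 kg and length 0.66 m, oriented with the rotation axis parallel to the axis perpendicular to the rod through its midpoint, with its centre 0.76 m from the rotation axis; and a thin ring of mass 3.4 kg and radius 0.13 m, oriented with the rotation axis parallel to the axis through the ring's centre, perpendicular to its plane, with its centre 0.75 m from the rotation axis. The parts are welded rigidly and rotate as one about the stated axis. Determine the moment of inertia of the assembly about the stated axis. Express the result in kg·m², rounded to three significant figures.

Thin ring: I_cm = (1/2)MR² = (1/2)(4.2)(0.26)² = 0.14196 kg·m²; centre at d = 0.41 m, so I = I_cm + Md² gives I = 0.14196 + (4.2)(0.41)² = 0.84798 kg·m².
Thin rod: I_cm = (1/12)ML² = (1/12)(1.2)(0.66)² = 0.04356 kg·m²; centre at d = 0.76 m, so I = I_cm + Md² gives I = 0.04356 + (1.2)(0.76)² = 0.73668 kg·m².
Thin ring: I_cm = MR² = (3.4)(0.13)² = 0.05746 kg·m²; centre at d = 0.75 m, so I = I_cm + Md² gives I = 0.05746 + (3.4)(0.75)² = 1.97 kg·m².
Total I = 0.84798 + 0.73668 + 1.97 = 3.5546 kg·m².

3.55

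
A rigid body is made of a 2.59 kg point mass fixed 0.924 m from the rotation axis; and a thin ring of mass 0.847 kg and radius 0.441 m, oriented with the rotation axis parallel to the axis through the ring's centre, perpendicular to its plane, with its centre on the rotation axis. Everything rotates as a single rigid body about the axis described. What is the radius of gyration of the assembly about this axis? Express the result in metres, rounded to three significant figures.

0.831

Point mass: I_cm = 0; centre at d = 0.924 m, so I = I_cm + Md² gives I = 0 + (2.59)(0.924)² = 2.2113 kg·m².
Thin ring: I_cm = MR² = (0.847)(0.441)² = 0.16473 kg·m²; axis through the centre, so I = 0.16473 kg·m².
Total I = 2.376 kg·m²; total mass M = 3.437 kg.
k = √(I/M) = √(2.376/3.437) = 0.83145 m.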